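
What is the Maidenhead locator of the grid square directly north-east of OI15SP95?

OI15tp06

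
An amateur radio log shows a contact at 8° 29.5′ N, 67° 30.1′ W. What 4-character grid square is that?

Offset from 180°W / 90°S: lon 112.50°, lat 98.49°.
Field: 112.50/20 → 5 → F, 98.49/10 → 9 → J; chars FJ.
Square: 12.50/2 → 6, 8.49/1 → 8; chars 68.

FJ68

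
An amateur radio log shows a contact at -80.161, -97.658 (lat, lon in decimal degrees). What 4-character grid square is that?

Offset from 180°W / 90°S: lon 82.34°, lat 9.84°.
Field: 82.34/20 → 4 → E, 9.84/10 → 0 → A; chars EA.
Square: 2.34/2 → 1, 9.84/1 → 9; chars 19.

EA19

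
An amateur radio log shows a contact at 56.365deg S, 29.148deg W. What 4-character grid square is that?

Add 180° to longitude and 90° to latitude: 150.85, 33.63.
Field: lon ⌊150.85/20⌋ = 7 → H; lat ⌊33.63/10⌋ = 3 → D.
Square: lon ⌊10.85/2⌋ = 5; lat ⌊3.63/1⌋ = 3.

HD53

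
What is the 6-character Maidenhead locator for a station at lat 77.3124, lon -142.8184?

BQ87oh

Add 180° to longitude and 90° to latitude: 37.1816, 167.3124.
Field: lon ⌊37.1816/20⌋ = 1 → B; lat ⌊167.3124/10⌋ = 16 → Q.
Square: lon ⌊17.1816/2⌋ = 8; lat ⌊7.3124/1⌋ = 7.
Subsquare: lon ⌊1.1816/0.0833333⌋ = 14 → o; lat ⌊0.3124/0.0416667⌋ = 7 → h.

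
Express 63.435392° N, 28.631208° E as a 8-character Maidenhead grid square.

KP43hk54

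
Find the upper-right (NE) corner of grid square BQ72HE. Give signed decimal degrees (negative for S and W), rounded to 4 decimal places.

72.2083, -145.3333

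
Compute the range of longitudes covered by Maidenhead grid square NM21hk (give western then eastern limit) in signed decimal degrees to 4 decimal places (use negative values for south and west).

84.5833, 84.6667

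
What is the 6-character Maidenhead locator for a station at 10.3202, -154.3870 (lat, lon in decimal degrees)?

BK20th

Shift to the Maidenhead origin (180°W, 90°S): lon 25.6130, lat 100.3202.
Field: lon ⌊25.6130/20⌋ = 1 → B; lat ⌊100.3202/10⌋ = 10 → K.
Square: lon ⌊5.6130/2⌋ = 2; lat ⌊0.3202/1⌋ = 0.
Subsquare: lon ⌊1.6130/0.0833333⌋ = 19 → t; lat ⌊0.3202/0.0416667⌋ = 7 → h.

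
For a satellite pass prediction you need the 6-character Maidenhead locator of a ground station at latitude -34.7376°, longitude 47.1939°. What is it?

LF35og

Offset from 180°W / 90°S: lon 227.1939°, lat 55.2624°.
Field: lon ⌊227.1939/20⌋ = 11 → L; lat ⌊55.2624/10⌋ = 5 → F.
Square: lon ⌊7.1939/2⌋ = 3; lat ⌊5.2624/1⌋ = 5.
Subsquare: lon ⌊1.1939/0.0833333⌋ = 14 → o; lat ⌊0.2624/0.0416667⌋ = 6 → g.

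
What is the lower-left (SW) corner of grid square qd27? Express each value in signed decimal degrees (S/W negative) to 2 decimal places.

-53.00, 144.00

Field Q=16, D=3: +16·20° lon, +3·10° lat → SW at lon 140°, lat -60°.
Square 2, 7: +2·2° lon, +7·1° lat → SW at lon 144°, lat -53°.
latitude -53.00, longitude 144.00.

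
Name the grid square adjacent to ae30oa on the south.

AD39ox

Latitude subsquare a = 0; −1 → -1, wraps to 23 = x, carry into square.
Latitude square 0; −1 → -1, wraps to 9, carry into field.
Latitude field E = 4; −1 → 3 = D.
The longitude characters are unchanged.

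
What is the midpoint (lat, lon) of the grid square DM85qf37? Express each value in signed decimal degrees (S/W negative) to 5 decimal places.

35.23958, -102.63750

Field D=3, M=12: +3·20° lon, +12·10° lat → SW at lon -120°, lat 30°.
Square 8, 5: +8·2° lon, +5·1° lat → SW at lon -104°, lat 35°.
Subsquare q=16, f=5: +16·0.0833333° lon, +5·0.0416667° lat → SW at lon -102.667°, lat 35.2083°.
Extended square 3, 7: +3·0.00833333° lon, +7·0.00416667° lat → SW at lon -102.642°, lat 35.2375°.
Cell spans 0.00833333° lon × 0.00416667° lat. Centre is SW corner plus half of each.
latitude 35.23958, longitude -102.63750.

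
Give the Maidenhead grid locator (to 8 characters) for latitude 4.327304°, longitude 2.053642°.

Add 180° to longitude and 90° to latitude: 182.05364, 94.32730.
Field: lon ⌊182.05364/20⌋ = 9 → J; lat ⌊94.32730/10⌋ = 9 → J.
Square: lon ⌊2.05364/2⌋ = 1; lat ⌊4.32730/1⌋ = 4.
Subsquare: lon ⌊0.05364/0.0833333⌋ = 0 → a; lat ⌊0.32730/0.0416667⌋ = 7 → h.
Extended square: lon ⌊0.05364/0.00833333⌋ = 6; lat ⌊0.03564/0.00416667⌋ = 8.

JJ14ah68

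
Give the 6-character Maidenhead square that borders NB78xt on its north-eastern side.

NB88au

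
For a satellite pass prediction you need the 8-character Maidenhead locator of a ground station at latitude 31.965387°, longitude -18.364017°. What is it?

IM01tx61

Offset from 180°W / 90°S: lon 161.63598°, lat 121.96539°.
Field (20°×10°, letters A–R): 161.63598/20 → 8 → I, 121.96539/10 → 12 → M; chars IM.
Square (2°×1°, digits 0–9): 1.63598/2 → 0, 1.96539/1 → 1; chars 01.
Subsquare (5′×2.5′, letters a–x): 1.63598/0.0833333 → 19 → t, 0.96539/0.0416667 → 23 → x; chars tx.
Extended square (30″×15″, digits 0–9): 0.05265/0.00833333 → 6, 0.00705/0.00416667 → 1; chars 61.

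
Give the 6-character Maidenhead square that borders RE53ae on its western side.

Longitude subsquare a = 0; −1 → -1, wraps to 23 = x, carry into square.
Longitude square 5; −1 → 4.
The latitude characters are unchanged.

RE43xe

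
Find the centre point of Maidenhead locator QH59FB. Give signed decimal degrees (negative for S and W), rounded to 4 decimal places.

Field Q=16, H=7: +16·20° lon, +7·10° lat → SW at lon 140°, lat -20°.
Square 5, 9: +5·2° lon, +9·1° lat → SW at lon 150°, lat -11°.
Subsquare f=5, b=1: +5·0.0833333° lon, +1·0.0416667° lat → SW at lon 150.417°, lat -10.9583°.
Cell spans 0.0833333° lon × 0.0416667° lat. Centre is SW corner plus half of each.
latitude -10.9375, longitude 150.4583.

-10.9375, 150.4583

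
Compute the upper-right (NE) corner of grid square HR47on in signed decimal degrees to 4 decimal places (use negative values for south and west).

87.5833, -30.7500

Field H=7, R=17: +7·20° lon, +17·10° lat → SW at lon -40°, lat 80°.
Square 4, 7: +4·2° lon, +7·1° lat → SW at lon -32°, lat 87°.
Subsquare o=14, n=13: +14·0.0833333° lon, +13·0.0416667° lat → SW at lon -30.8333°, lat 87.5417°.
Cell spans 0.0833333° lon × 0.0416667° lat. NE corner is SW corner plus one full cell.
latitude 87.5833, longitude -30.7500.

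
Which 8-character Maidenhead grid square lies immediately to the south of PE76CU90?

PE76ct99

Latitude extended square 0; −1 → -1, wraps to 9, carry into subsquare.
Latitude subsquare u = 20; −1 → 19 = t.
The longitude characters are unchanged.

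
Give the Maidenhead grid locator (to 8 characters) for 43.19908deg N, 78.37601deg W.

FN03te47

Shift to the Maidenhead origin (180°W, 90°S): lon 101.62399, lat 133.19908.
Field: 101.62399/20 → 5 → F, 133.19908/10 → 13 → N; chars FN.
Square: 1.62399/2 → 0, 3.19908/1 → 3; chars 03.
Subsquare: 1.62399/0.0833333 → 19 → t, 0.19908/0.0416667 → 4 → e; chars te.
Extended square: 0.04066/0.00833333 → 4, 0.03241/0.00416667 → 7; chars 47.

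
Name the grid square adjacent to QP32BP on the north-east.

Longitude subsquare b = 1; +1 → 2 = c.
Latitude subsquare p = 15; +1 → 16 = q.

QP32cq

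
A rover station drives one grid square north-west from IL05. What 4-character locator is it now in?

HL96

Longitude square 0; −1 → -1, wraps to 9, carry into field.
Longitude field I = 8; −1 → 7 = H.
Latitude square 5; +1 → 6.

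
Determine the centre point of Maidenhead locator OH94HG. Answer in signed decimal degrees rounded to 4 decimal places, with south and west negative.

-15.7292, 118.6250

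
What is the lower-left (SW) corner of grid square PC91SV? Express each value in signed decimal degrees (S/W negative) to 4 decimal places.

-68.1250, 139.5000

Field P=15, C=2: +15·20° lon, +2·10° lat → SW at lon 120°, lat -70°.
Square 9, 1: +9·2° lon, +1·1° lat → SW at lon 138°, lat -69°.
Subsquare s=18, v=21: +18·0.0833333° lon, +21·0.0416667° lat → SW at lon 139.5°, lat -68.125°.
latitude -68.1250, longitude 139.5000.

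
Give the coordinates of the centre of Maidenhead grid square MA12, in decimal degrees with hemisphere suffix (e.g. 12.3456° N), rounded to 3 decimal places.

Field M=12, A=0: +12·20° lon, +0·10° lat → SW at lon 60°, lat -90°.
Square 1, 2: +1·2° lon, +2·1° lat → SW at lon 62°, lat -88°.
Cell spans 2° lon × 1° lat. Centre is SW corner plus half of each.
latitude 87.500° S, longitude 63.000° E.

87.500° S, 63.000° E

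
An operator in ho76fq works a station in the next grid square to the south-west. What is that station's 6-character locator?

Longitude subsquare f = 5; −1 → 4 = e.
Latitude subsquare q = 16; −1 → 15 = p.

HO76ep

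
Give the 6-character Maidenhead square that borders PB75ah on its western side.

PB65xh

Longitude subsquare a = 0; −1 → -1, wraps to 23 = x, carry into square.
Longitude square 7; −1 → 6.
The latitude characters are unchanged.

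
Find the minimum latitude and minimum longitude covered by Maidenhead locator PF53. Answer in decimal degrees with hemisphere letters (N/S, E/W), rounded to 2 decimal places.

37.00° S, 130.00° E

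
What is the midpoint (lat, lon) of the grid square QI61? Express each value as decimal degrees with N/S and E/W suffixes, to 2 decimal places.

8.50° S, 153.00° E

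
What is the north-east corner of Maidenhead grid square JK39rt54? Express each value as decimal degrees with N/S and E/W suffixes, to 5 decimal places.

19.81250° N, 7.46667° E

Field J=9, K=10: +9·20° lon, +10·10° lat → SW at lon 0°, lat 10°.
Square 3, 9: +3·2° lon, +9·1° lat → SW at lon 6°, lat 19°.
Subsquare r=17, t=19: +17·0.0833333° lon, +19·0.0416667° lat → SW at lon 7.41667°, lat 19.7917°.
Extended square 5, 4: +5·0.00833333° lon, +4·0.00416667° lat → SW at lon 7.45833°, lat 19.8083°.
Cell spans 0.00833333° lon × 0.00416667° lat. NE corner is SW corner plus one full cell.
latitude 19.81250° N, longitude 7.46667° E.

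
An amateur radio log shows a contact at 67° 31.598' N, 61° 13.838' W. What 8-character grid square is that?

FP97jm26

Shift to the Maidenhead origin (180°W, 90°S): lon 118.76937, lat 157.52663.
Field: 118.76937/20 → 5 → F, 157.52663/10 → 15 → P; chars FP.
Square: 18.76937/2 → 9, 7.52663/1 → 7; chars 97.
Subsquare: 0.76937/0.0833333 → 9 → j, 0.52663/0.0416667 → 12 → m; chars jm.
Extended square: 0.01937/0.00833333 → 2, 0.02663/0.00416667 → 6; chars 26.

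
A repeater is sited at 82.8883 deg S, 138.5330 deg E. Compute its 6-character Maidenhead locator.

PA97gc

Add 180° to longitude and 90° to latitude: 318.5330, 7.1117.
Field (20°×10°, letters A–R): 318.5330/20 → 15 → P, 7.1117/10 → 0 → A; chars PA.
Square (2°×1°, digits 0–9): 18.5330/2 → 9, 7.1117/1 → 7; chars 97.
Subsquare (5′×2.5′, letters a–x): 0.5330/0.0833333 → 6 → g, 0.1117/0.0416667 → 2 → c; chars gc.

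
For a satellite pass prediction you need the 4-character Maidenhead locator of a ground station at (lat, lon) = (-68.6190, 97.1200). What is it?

NC81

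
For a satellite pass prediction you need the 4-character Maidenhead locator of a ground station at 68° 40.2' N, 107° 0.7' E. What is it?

Add 180° to longitude and 90° to latitude: 287.01, 158.67.
Field: lon ⌊287.01/20⌋ = 14 → O; lat ⌊158.67/10⌋ = 15 → P.
Square: lon ⌊7.01/2⌋ = 3; lat ⌊8.67/1⌋ = 8.

OP38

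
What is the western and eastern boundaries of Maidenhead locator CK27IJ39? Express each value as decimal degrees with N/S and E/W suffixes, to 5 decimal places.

135.30833° W, 135.30000° W

Field C=2, K=10: +2·20° lon, +10·10° lat → SW at lon -140°, lat 10°.
Square 2, 7: +2·2° lon, +7·1° lat → SW at lon -136°, lat 17°.
Subsquare i=8, j=9: +8·0.0833333° lon, +9·0.0416667° lat → SW at lon -135.333°, lat 17.375°.
Extended square 3, 9: +3·0.00833333° lon, +9·0.00416667° lat → SW at lon -135.308°, lat 17.4125°.
Cell spans 0.00833333° lon × 0.00416667° lat.
west 135.30833° W, east 135.30000° W.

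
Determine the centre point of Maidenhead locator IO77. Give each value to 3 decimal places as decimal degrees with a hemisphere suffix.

Field I=8, O=14: +8·20° lon, +14·10° lat → SW at lon -20°, lat 50°.
Square 7, 7: +7·2° lon, +7·1° lat → SW at lon -6°, lat 57°.
Cell spans 2° lon × 1° lat. Centre is SW corner plus half of each.
latitude 57.500° N, longitude 5.000° W.

57.500° N, 5.000° W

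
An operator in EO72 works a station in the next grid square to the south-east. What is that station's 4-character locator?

EO81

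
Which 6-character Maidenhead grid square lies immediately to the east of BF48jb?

BF48kb

Longitude subsquare j = 9; +1 → 10 = k.
The latitude characters are unchanged.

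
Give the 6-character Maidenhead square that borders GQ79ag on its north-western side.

Longitude subsquare a = 0; −1 → -1, wraps to 23 = x, carry into square.
Longitude square 7; −1 → 6.
Latitude subsquare g = 6; +1 → 7 = h.

GQ69xh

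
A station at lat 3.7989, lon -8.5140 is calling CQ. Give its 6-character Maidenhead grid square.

Shift to the Maidenhead origin (180°W, 90°S): lon 171.4860, lat 93.7989.
Field: 171.4860/20 → 8 → I, 93.7989/10 → 9 → J; chars IJ.
Square: 11.4860/2 → 5, 3.7989/1 → 3; chars 53.
Subsquare: 1.4860/0.0833333 → 17 → r, 0.7989/0.0416667 → 19 → t; chars rt.

IJ53rt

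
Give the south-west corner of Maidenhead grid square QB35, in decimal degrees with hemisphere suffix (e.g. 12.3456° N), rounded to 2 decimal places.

Field Q=16, B=1: +16·20° lon, +1·10° lat → SW at lon 140°, lat -80°.
Square 3, 5: +3·2° lon, +5·1° lat → SW at lon 146°, lat -75°.
latitude 75.00° S, longitude 146.00° E.

75.00° S, 146.00° E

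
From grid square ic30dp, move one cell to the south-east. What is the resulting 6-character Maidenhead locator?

Longitude subsquare d = 3; +1 → 4 = e.
Latitude subsquare p = 15; −1 → 14 = o.

IC30eo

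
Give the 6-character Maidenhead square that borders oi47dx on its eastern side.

Longitude subsquare d = 3; +1 → 4 = e.
The latitude characters are unchanged.

OI47ex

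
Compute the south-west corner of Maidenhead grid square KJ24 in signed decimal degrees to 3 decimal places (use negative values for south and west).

4.000, 24.000

Field K=10, J=9: +10·20° lon, +9·10° lat → SW at lon 20°, lat 0°.
Square 2, 4: +2·2° lon, +4·1° lat → SW at lon 24°, lat 4°.
latitude 4.000, longitude 24.000.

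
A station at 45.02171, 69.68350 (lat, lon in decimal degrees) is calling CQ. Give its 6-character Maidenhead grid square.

Shift to the Maidenhead origin (180°W, 90°S): lon 249.6835, lat 135.0217.
Field: lon ⌊249.6835/20⌋ = 12 → M; lat ⌊135.0217/10⌋ = 13 → N.
Square: lon ⌊9.6835/2⌋ = 4; lat ⌊5.0217/1⌋ = 5.
Subsquare: lon ⌊1.6835/0.0833333⌋ = 20 → u; lat ⌊0.0217/0.0416667⌋ = 0 → a.

MN45ua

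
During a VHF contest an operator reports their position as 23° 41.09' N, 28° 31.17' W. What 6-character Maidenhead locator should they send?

HL53rq

Add 180° to longitude and 90° to latitude: 151.4805, 113.6848.
Field (20°×10°, letters A–R): 151.4805/20 → 7 → H, 113.6848/10 → 11 → L; chars HL.
Square (2°×1°, digits 0–9): 11.4805/2 → 5, 3.6848/1 → 3; chars 53.
Subsquare (5′×2.5′, letters a–x): 1.4805/0.0833333 → 17 → r, 0.6848/0.0416667 → 16 → q; chars rq.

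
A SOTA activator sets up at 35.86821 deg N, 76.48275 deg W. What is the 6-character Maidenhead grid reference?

Offset from 180°W / 90°S: lon 103.5173°, lat 125.8682°.
Field: 103.5173/20 → 5 → F, 125.8682/10 → 12 → M; chars FM.
Square: 3.5173/2 → 1, 5.8682/1 → 5; chars 15.
Subsquare: 1.5173/0.0833333 → 18 → s, 0.8682/0.0416667 → 20 → u; chars su.

FM15su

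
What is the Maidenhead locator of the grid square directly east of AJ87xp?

AJ97ap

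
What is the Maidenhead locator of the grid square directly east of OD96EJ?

OD96fj

Longitude subsquare e = 4; +1 → 5 = f.
The latitude characters are unchanged.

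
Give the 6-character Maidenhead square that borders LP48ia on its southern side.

LP47ix

Latitude subsquare a = 0; −1 → -1, wraps to 23 = x, carry into square.
Latitude square 8; −1 → 7.
The longitude characters are unchanged.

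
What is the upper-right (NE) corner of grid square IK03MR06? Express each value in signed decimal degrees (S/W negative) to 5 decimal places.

13.73750, -18.99167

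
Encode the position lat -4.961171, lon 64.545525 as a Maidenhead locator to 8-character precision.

MI25ga59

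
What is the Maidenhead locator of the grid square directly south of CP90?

CO99

Latitude square 0; −1 → -1, wraps to 9, carry into field.
Latitude field P = 15; −1 → 14 = O.
The longitude characters are unchanged.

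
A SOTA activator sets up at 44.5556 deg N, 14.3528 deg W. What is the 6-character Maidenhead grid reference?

IN24tn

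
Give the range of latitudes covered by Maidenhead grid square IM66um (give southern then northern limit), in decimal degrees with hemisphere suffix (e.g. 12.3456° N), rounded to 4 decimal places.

36.5000° N, 36.5417° N

Field I=8, M=12: +8·20° lon, +12·10° lat → SW at lon -20°, lat 30°.
Square 6, 6: +6·2° lon, +6·1° lat → SW at lon -8°, lat 36°.
Subsquare u=20, m=12: +20·0.0833333° lon, +12·0.0416667° lat → SW at lon -6.33333°, lat 36.5°.
Cell spans 0.0833333° lon × 0.0416667° lat.
south 36.5000° N, north 36.5417° N.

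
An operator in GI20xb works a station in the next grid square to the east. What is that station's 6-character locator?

GI30ab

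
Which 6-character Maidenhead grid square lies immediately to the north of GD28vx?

GD29va

Latitude subsquare x = 23; +1 → 24, wraps to 0 = a, carry into square.
Latitude square 8; +1 → 9.
The longitude characters are unchanged.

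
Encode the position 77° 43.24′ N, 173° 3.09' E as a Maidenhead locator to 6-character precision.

Offset from 180°W / 90°S: lon 353.0515°, lat 167.7207°.
Field: 353.0515/20 → 17 → R, 167.7207/10 → 16 → Q; chars RQ.
Square: 13.0515/2 → 6, 7.7207/1 → 7; chars 67.
Subsquare: 1.0515/0.0833333 → 12 → m, 0.7207/0.0416667 → 17 → r; chars mr.

RQ67mr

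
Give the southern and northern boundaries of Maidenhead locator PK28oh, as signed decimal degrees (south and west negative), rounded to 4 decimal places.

18.2917, 18.3333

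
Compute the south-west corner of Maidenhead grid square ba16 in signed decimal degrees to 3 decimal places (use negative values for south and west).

-84.000, -158.000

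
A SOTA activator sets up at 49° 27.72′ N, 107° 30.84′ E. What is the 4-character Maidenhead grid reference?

Add 180° to longitude and 90° to latitude: 287.51, 139.46.
Field (20°×10°, letters A–R): lon ⌊287.51/20⌋ = 14 → O; lat ⌊139.46/10⌋ = 13 → N.
Square (2°×1°, digits 0–9): lon ⌊7.51/2⌋ = 3; lat ⌊9.46/1⌋ = 9.

ON39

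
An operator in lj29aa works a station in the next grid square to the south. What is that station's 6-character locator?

LJ28ax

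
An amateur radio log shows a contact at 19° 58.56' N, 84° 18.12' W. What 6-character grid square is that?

EK79ux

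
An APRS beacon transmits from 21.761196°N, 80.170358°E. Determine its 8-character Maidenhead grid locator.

NL01cs02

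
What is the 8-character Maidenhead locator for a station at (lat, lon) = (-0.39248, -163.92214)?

AI89ao95

Add 180° to longitude and 90° to latitude: 16.07786, 89.60752.
Field: lon ⌊16.07786/20⌋ = 0 → A; lat ⌊89.60752/10⌋ = 8 → I.
Square: lon ⌊16.07786/2⌋ = 8; lat ⌊9.60752/1⌋ = 9.
Subsquare: lon ⌊0.07786/0.0833333⌋ = 0 → a; lat ⌊0.60752/0.0416667⌋ = 14 → o.
Extended square: lon ⌊0.07786/0.00833333⌋ = 9; lat ⌊0.02419/0.00416667⌋ = 5.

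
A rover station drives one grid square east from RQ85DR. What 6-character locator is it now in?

Longitude subsquare d = 3; +1 → 4 = e.
The latitude characters are unchanged.

RQ85er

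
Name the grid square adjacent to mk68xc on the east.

MK78ac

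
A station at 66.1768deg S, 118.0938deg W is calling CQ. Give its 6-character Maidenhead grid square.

Offset from 180°W / 90°S: lon 61.9062°, lat 23.8232°.
Field: lon ⌊61.9062/20⌋ = 3 → D; lat ⌊23.8232/10⌋ = 2 → C.
Square: lon ⌊1.9062/2⌋ = 0; lat ⌊3.8232/1⌋ = 3.
Subsquare: lon ⌊1.9062/0.0833333⌋ = 22 → w; lat ⌊0.8232/0.0416667⌋ = 19 → t.

DC03wt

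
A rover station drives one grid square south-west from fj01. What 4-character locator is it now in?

Longitude square 0; −1 → -1, wraps to 9, carry into field.
Longitude field F = 5; −1 → 4 = E.
Latitude square 1; −1 → 0.

EJ90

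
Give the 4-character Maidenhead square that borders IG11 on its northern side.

IG12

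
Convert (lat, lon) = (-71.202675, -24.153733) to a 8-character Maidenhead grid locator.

Offset from 180°W / 90°S: lon 155.84627°, lat 18.79733°.
Field (20°×10°, letters A–R): lon ⌊155.84627/20⌋ = 7 → H; lat ⌊18.79733/10⌋ = 1 → B.
Square (2°×1°, digits 0–9): lon ⌊15.84627/2⌋ = 7; lat ⌊8.79733/1⌋ = 8.
Subsquare (5′×2.5′, letters a–x): lon ⌊1.84627/0.0833333⌋ = 22 → w; lat ⌊0.79733/0.0416667⌋ = 19 → t.
Extended square (30″×15″, digits 0–9): lon ⌊0.01293/0.00833333⌋ = 1; lat ⌊0.00566/0.00416667⌋ = 1.

HB78wt11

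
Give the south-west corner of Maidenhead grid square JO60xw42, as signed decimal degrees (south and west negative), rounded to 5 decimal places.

50.92500, 13.95000

Field J=9, O=14: +9·20° lon, +14·10° lat → SW at lon 0°, lat 50°.
Square 6, 0: +6·2° lon, +0·1° lat → SW at lon 12°, lat 50°.
Subsquare x=23, w=22: +23·0.0833333° lon, +22·0.0416667° lat → SW at lon 13.9167°, lat 50.9167°.
Extended square 4, 2: +4·0.00833333° lon, +2·0.00416667° lat → SW at lon 13.95°, lat 50.925°.
latitude 50.92500, longitude 13.95000.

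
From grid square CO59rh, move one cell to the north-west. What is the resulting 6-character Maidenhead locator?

Longitude subsquare r = 17; −1 → 16 = q.
Latitude subsquare h = 7; +1 → 8 = i.

CO59qi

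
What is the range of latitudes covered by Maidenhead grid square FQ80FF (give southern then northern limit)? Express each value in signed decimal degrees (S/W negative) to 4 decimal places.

70.2083, 70.2500

Field F=5, Q=16: +5·20° lon, +16·10° lat → SW at lon -80°, lat 70°.
Square 8, 0: +8·2° lon, +0·1° lat → SW at lon -64°, lat 70°.
Subsquare f=5, f=5: +5·0.0833333° lon, +5·0.0416667° lat → SW at lon -63.5833°, lat 70.2083°.
Cell spans 0.0833333° lon × 0.0416667° lat.
south 70.2083, north 70.2500.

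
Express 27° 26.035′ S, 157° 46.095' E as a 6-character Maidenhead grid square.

Add 180° to longitude and 90° to latitude: 337.7682, 62.5661.
Field: 337.7682/20 → 16 → Q, 62.5661/10 → 6 → G; chars QG.
Square: 17.7682/2 → 8, 2.5661/1 → 2; chars 82.
Subsquare: 1.7682/0.0833333 → 21 → v, 0.5661/0.0416667 → 13 → n; chars vn.

QG82vn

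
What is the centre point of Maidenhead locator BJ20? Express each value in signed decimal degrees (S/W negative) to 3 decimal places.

0.500, -155.000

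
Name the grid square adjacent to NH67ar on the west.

NH57xr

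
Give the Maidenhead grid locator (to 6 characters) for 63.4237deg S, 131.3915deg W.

CC46hn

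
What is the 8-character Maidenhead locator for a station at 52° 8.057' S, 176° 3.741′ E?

Shift to the Maidenhead origin (180°W, 90°S): lon 356.06235, lat 37.86572.
Field: lon ⌊356.06235/20⌋ = 17 → R; lat ⌊37.86572/10⌋ = 3 → D.
Square: lon ⌊16.06235/2⌋ = 8; lat ⌊7.86572/1⌋ = 7.
Subsquare: lon ⌊0.06235/0.0833333⌋ = 0 → a; lat ⌊0.86572/0.0416667⌋ = 20 → u.
Extended square: lon ⌊0.06235/0.00833333⌋ = 7; lat ⌊0.03238/0.00416667⌋ = 7.

RD87au77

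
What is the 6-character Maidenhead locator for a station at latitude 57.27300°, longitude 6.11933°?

JO37bg

Shift to the Maidenhead origin (180°W, 90°S): lon 186.1193, lat 147.2730.
Field: lon ⌊186.1193/20⌋ = 9 → J; lat ⌊147.2730/10⌋ = 14 → O.
Square: lon ⌊6.1193/2⌋ = 3; lat ⌊7.2730/1⌋ = 7.
Subsquare: lon ⌊0.1193/0.0833333⌋ = 1 → b; lat ⌊0.2730/0.0416667⌋ = 6 → g.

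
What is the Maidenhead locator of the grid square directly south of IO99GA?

IO98gx

Latitude subsquare a = 0; −1 → -1, wraps to 23 = x, carry into square.
Latitude square 9; −1 → 8.
The longitude characters are unchanged.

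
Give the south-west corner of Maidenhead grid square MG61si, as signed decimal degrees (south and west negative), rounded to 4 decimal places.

Field M=12, G=6: +12·20° lon, +6·10° lat → SW at lon 60°, lat -30°.
Square 6, 1: +6·2° lon, +1·1° lat → SW at lon 72°, lat -29°.
Subsquare s=18, i=8: +18·0.0833333° lon, +8·0.0416667° lat → SW at lon 73.5°, lat -28.6667°.
latitude -28.6667, longitude 73.5000.

-28.6667, 73.5000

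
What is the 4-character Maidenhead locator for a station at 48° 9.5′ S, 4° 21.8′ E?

JE21

Offset from 180°W / 90°S: lon 184.36°, lat 41.84°.
Field: 184.36/20 → 9 → J, 41.84/10 → 4 → E; chars JE.
Square: 4.36/2 → 2, 1.84/1 → 1; chars 21.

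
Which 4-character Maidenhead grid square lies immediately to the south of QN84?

QN83

Latitude square 4; −1 → 3.
The longitude characters are unchanged.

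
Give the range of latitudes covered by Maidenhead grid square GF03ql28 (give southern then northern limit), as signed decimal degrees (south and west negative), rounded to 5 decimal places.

-36.50833, -36.50417

Field G=6, F=5: +6·20° lon, +5·10° lat → SW at lon -60°, lat -40°.
Square 0, 3: +0·2° lon, +3·1° lat → SW at lon -60°, lat -37°.
Subsquare q=16, l=11: +16·0.0833333° lon, +11·0.0416667° lat → SW at lon -58.6667°, lat -36.5417°.
Extended square 2, 8: +2·0.00833333° lon, +8·0.00416667° lat → SW at lon -58.65°, lat -36.5083°.
Cell spans 0.00833333° lon × 0.00416667° lat.
south -36.50833, north -36.50417.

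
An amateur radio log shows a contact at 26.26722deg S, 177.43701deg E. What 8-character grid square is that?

Shift to the Maidenhead origin (180°W, 90°S): lon 357.43701, lat 63.73278.
Field: lon ⌊357.43701/20⌋ = 17 → R; lat ⌊63.73278/10⌋ = 6 → G.
Square: lon ⌊17.43701/2⌋ = 8; lat ⌊3.73278/1⌋ = 3.
Subsquare: lon ⌊1.43701/0.0833333⌋ = 17 → r; lat ⌊0.73278/0.0416667⌋ = 17 → r.
Extended square: lon ⌊0.02034/0.00833333⌋ = 2; lat ⌊0.02445/0.00416667⌋ = 5.

RG83rr25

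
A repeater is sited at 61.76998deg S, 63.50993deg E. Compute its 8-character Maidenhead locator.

MC18sf15

Add 180° to longitude and 90° to latitude: 243.50993, 28.23002.
Field (20°×10°, letters A–R): lon ⌊243.50993/20⌋ = 12 → M; lat ⌊28.23002/10⌋ = 2 → C.
Square (2°×1°, digits 0–9): lon ⌊3.50993/2⌋ = 1; lat ⌊8.23002/1⌋ = 8.
Subsquare (5′×2.5′, letters a–x): lon ⌊1.50993/0.0833333⌋ = 18 → s; lat ⌊0.23002/0.0416667⌋ = 5 → f.
Extended square (30″×15″, digits 0–9): lon ⌊0.00993/0.00833333⌋ = 1; lat ⌊0.02169/0.00416667⌋ = 5.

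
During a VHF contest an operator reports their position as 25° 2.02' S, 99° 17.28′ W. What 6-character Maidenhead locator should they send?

Shift to the Maidenhead origin (180°W, 90°S): lon 80.7120, lat 64.9663.
Field: 80.7120/20 → 4 → E, 64.9663/10 → 6 → G; chars EG.
Square: 0.7120/2 → 0, 4.9663/1 → 4; chars 04.
Subsquare: 0.7120/0.0833333 → 8 → i, 0.9663/0.0416667 → 23 → x; chars ix.

EG04ix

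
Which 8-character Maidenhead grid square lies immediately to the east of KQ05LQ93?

KQ05mq03

Longitude extended square 9; +1 → 10, wraps to 0, carry into subsquare.
Longitude subsquare l = 11; +1 → 12 = m.
The latitude characters are unchanged.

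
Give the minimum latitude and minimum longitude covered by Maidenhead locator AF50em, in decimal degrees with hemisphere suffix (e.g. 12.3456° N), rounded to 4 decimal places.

39.5000° S, 169.6667° W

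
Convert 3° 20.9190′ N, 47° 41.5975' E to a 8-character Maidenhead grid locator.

LJ33ui33

Offset from 180°W / 90°S: lon 227.69329°, lat 93.34865°.
Field: lon ⌊227.69329/20⌋ = 11 → L; lat ⌊93.34865/10⌋ = 9 → J.
Square: lon ⌊7.69329/2⌋ = 3; lat ⌊3.34865/1⌋ = 3.
Subsquare: lon ⌊1.69329/0.0833333⌋ = 20 → u; lat ⌊0.34865/0.0416667⌋ = 8 → i.
Extended square: lon ⌊0.02662/0.00833333⌋ = 3; lat ⌊0.01532/0.00416667⌋ = 3.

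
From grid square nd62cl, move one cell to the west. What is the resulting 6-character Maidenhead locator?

Longitude subsquare c = 2; −1 → 1 = b.
The latitude characters are unchanged.

ND62bl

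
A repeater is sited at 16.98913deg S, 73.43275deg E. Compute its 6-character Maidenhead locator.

Offset from 180°W / 90°S: lon 253.4327°, lat 73.0109°.
Field: 253.4327/20 → 12 → M, 73.0109/10 → 7 → H; chars MH.
Square: 13.4327/2 → 6, 3.0109/1 → 3; chars 63.
Subsquare: 1.4327/0.0833333 → 17 → r, 0.0109/0.0416667 → 0 → a; chars ra.

MH63ra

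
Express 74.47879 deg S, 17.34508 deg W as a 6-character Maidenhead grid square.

IB15hm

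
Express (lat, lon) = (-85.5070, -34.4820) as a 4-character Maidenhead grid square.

HA24

Add 180° to longitude and 90° to latitude: 145.52, 4.49.
Field: 145.52/20 → 7 → H, 4.49/10 → 0 → A; chars HA.
Square: 5.52/2 → 2, 4.49/1 → 4; chars 24.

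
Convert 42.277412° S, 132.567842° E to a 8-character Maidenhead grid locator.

Add 180° to longitude and 90° to latitude: 312.56784, 47.72259.
Field: 312.56784/20 → 15 → P, 47.72259/10 → 4 → E; chars PE.
Square: 12.56784/2 → 6, 7.72259/1 → 7; chars 67.
Subsquare: 0.56784/0.0833333 → 6 → g, 0.72259/0.0416667 → 17 → r; chars gr.
Extended square: 0.06784/0.00833333 → 8, 0.01425/0.00416667 → 3; chars 83.

PE67gr83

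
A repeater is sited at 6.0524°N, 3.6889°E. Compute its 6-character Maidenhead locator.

JJ16ub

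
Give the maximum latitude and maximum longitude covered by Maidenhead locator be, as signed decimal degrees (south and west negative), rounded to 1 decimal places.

Field B=1, E=4: +1·20° lon, +4·10° lat → SW at lon -160°, lat -50°.
Cell spans 20° lon × 10° lat. NE corner is SW corner plus one full cell.
latitude -40.0, longitude -140.0.

-40.0, -140.0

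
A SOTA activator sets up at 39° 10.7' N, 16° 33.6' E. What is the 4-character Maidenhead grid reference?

Offset from 180°W / 90°S: lon 196.56°, lat 129.18°.
Field: lon ⌊196.56/20⌋ = 9 → J; lat ⌊129.18/10⌋ = 12 → M.
Square: lon ⌊16.56/2⌋ = 8; lat ⌊9.18/1⌋ = 9.

JM89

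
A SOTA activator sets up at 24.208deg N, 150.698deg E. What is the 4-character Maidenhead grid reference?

QL54

Offset from 180°W / 90°S: lon 330.70°, lat 114.21°.
Field (20°×10°, letters A–R): lon ⌊330.70/20⌋ = 16 → Q; lat ⌊114.21/10⌋ = 11 → L.
Square (2°×1°, digits 0–9): lon ⌊10.70/2⌋ = 5; lat ⌊4.21/1⌋ = 4.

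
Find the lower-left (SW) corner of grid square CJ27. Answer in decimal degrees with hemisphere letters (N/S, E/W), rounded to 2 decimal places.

7.00° N, 136.00° W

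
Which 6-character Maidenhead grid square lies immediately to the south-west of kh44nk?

KH44mj

Longitude subsquare n = 13; −1 → 12 = m.
Latitude subsquare k = 10; −1 → 9 = j.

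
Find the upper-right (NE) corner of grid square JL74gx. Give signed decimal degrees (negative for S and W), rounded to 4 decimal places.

Field J=9, L=11: +9·20° lon, +11·10° lat → SW at lon 0°, lat 20°.
Square 7, 4: +7·2° lon, +4·1° lat → SW at lon 14°, lat 24°.
Subsquare g=6, x=23: +6·0.0833333° lon, +23·0.0416667° lat → SW at lon 14.5°, lat 24.9583°.
Cell spans 0.0833333° lon × 0.0416667° lat. NE corner is SW corner plus one full cell.
latitude 25.0000, longitude 14.5833.

25.0000, 14.5833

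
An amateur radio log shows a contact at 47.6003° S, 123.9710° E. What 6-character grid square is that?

PE12xj

Shift to the Maidenhead origin (180°W, 90°S): lon 303.9710, lat 42.3997.
Field: 303.9710/20 → 15 → P, 42.3997/10 → 4 → E; chars PE.
Square: 3.9710/2 → 1, 2.3997/1 → 2; chars 12.
Subsquare: 1.9710/0.0833333 → 23 → x, 0.3997/0.0416667 → 9 → j; chars xj.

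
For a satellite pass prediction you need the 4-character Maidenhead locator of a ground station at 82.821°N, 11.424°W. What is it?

Offset from 180°W / 90°S: lon 168.58°, lat 172.82°.
Field (20°×10°, letters A–R): lon ⌊168.58/20⌋ = 8 → I; lat ⌊172.82/10⌋ = 17 → R.
Square (2°×1°, digits 0–9): lon ⌊8.58/2⌋ = 4; lat ⌊2.82/1⌋ = 2.

IR42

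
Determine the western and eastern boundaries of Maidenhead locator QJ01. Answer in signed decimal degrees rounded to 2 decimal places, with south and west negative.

140.00, 142.00

Field Q=16, J=9: +16·20° lon, +9·10° lat → SW at lon 140°, lat 0°.
Square 0, 1: +0·2° lon, +1·1° lat → SW at lon 140°, lat 1°.
Cell spans 2° lon × 1° lat.
west 140.00, east 142.00.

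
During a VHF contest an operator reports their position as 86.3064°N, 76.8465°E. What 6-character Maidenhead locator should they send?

MR86kh

Offset from 180°W / 90°S: lon 256.8465°, lat 176.3064°.
Field: 256.8465/20 → 12 → M, 176.3064/10 → 17 → R; chars MR.
Square: 16.8465/2 → 8, 6.3064/1 → 6; chars 86.
Subsquare: 0.8465/0.0833333 → 10 → k, 0.3064/0.0416667 → 7 → h; chars kh.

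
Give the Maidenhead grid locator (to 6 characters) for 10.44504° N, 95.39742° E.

Add 180° to longitude and 90° to latitude: 275.3974, 100.4450.
Field: lon ⌊275.3974/20⌋ = 13 → N; lat ⌊100.4450/10⌋ = 10 → K.
Square: lon ⌊15.3974/2⌋ = 7; lat ⌊0.4450/1⌋ = 0.
Subsquare: lon ⌊1.3974/0.0833333⌋ = 16 → q; lat ⌊0.4450/0.0416667⌋ = 10 → k.

NK70qk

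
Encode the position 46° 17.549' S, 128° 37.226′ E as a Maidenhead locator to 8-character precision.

Shift to the Maidenhead origin (180°W, 90°S): lon 308.62043, lat 43.70752.
Field: lon ⌊308.62043/20⌋ = 15 → P; lat ⌊43.70752/10⌋ = 4 → E.
Square: lon ⌊8.62043/2⌋ = 4; lat ⌊3.70752/1⌋ = 3.
Subsquare: lon ⌊0.62043/0.0833333⌋ = 7 → h; lat ⌊0.70752/0.0416667⌋ = 16 → q.
Extended square: lon ⌊0.03710/0.00833333⌋ = 4; lat ⌊0.04085/0.00416667⌋ = 9.

PE43hq49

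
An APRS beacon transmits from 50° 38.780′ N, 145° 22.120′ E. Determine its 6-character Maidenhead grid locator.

Add 180° to longitude and 90° to latitude: 325.3687, 140.6463.
Field: 325.3687/20 → 16 → Q, 140.6463/10 → 14 → O; chars QO.
Square: 5.3687/2 → 2, 0.6463/1 → 0; chars 20.
Subsquare: 1.3687/0.0833333 → 16 → q, 0.6463/0.0416667 → 15 → p; chars qp.

QO20qp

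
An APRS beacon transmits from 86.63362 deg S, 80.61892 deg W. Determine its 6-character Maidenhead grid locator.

Offset from 180°W / 90°S: lon 99.3811°, lat 3.3664°.
Field (20°×10°, letters A–R): 99.3811/20 → 4 → E, 3.3664/10 → 0 → A; chars EA.
Square (2°×1°, digits 0–9): 19.3811/2 → 9, 3.3664/1 → 3; chars 93.
Subsquare (5′×2.5′, letters a–x): 1.3811/0.0833333 → 16 → q, 0.3664/0.0416667 → 8 → i; chars qi.

EA93qi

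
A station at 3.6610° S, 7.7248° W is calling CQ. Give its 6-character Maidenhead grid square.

II66di

Shift to the Maidenhead origin (180°W, 90°S): lon 172.2752, lat 86.3390.
Field: 172.2752/20 → 8 → I, 86.3390/10 → 8 → I; chars II.
Square: 12.2752/2 → 6, 6.3390/1 → 6; chars 66.
Subsquare: 0.2752/0.0833333 → 3 → d, 0.3390/0.0416667 → 8 → i; chars di.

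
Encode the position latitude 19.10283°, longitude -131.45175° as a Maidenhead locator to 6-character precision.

CK49gc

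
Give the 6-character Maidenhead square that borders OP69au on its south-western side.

OP59xt

Longitude subsquare a = 0; −1 → -1, wraps to 23 = x, carry into square.
Longitude square 6; −1 → 5.
Latitude subsquare u = 20; −1 → 19 = t.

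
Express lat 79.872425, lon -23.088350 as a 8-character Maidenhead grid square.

HQ89ku99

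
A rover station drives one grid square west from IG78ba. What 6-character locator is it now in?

Longitude subsquare b = 1; −1 → 0 = a.
The latitude characters are unchanged.

IG78aa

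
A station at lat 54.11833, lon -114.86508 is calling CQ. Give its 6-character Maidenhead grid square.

DO24nc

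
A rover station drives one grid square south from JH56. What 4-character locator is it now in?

Latitude square 6; −1 → 5.
The longitude characters are unchanged.

JH55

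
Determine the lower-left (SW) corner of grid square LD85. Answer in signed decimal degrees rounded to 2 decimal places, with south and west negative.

Field L=11, D=3: +11·20° lon, +3·10° lat → SW at lon 40°, lat -60°.
Square 8, 5: +8·2° lon, +5·1° lat → SW at lon 56°, lat -55°.
latitude -55.00, longitude 56.00.

-55.00, 56.00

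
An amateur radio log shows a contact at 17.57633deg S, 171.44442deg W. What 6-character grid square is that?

Shift to the Maidenhead origin (180°W, 90°S): lon 8.5556, lat 72.4237.
Field: 8.5556/20 → 0 → A, 72.4237/10 → 7 → H; chars AH.
Square: 8.5556/2 → 4, 2.4237/1 → 2; chars 42.
Subsquare: 0.5556/0.0833333 → 6 → g, 0.4237/0.0416667 → 10 → k; chars gk.

AH42gk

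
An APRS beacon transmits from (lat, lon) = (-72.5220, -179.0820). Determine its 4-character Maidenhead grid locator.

AB07

Add 180° to longitude and 90° to latitude: 0.92, 17.48.
Field: lon ⌊0.92/20⌋ = 0 → A; lat ⌊17.48/10⌋ = 1 → B.
Square: lon ⌊0.92/2⌋ = 0; lat ⌊7.48/1⌋ = 7.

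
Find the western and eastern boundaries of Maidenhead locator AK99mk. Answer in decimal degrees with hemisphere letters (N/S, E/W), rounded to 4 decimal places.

161.0000° W, 160.9167° W

Field A=0, K=10: +0·20° lon, +10·10° lat → SW at lon -180°, lat 10°.
Square 9, 9: +9·2° lon, +9·1° lat → SW at lon -162°, lat 19°.
Subsquare m=12, k=10: +12·0.0833333° lon, +10·0.0416667° lat → SW at lon -161°, lat 19.4167°.
Cell spans 0.0833333° lon × 0.0416667° lat.
west 161.0000° W, east 160.9167° W.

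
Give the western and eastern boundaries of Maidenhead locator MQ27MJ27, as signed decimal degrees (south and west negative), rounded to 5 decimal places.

Field M=12, Q=16: +12·20° lon, +16·10° lat → SW at lon 60°, lat 70°.
Square 2, 7: +2·2° lon, +7·1° lat → SW at lon 64°, lat 77°.
Subsquare m=12, j=9: +12·0.0833333° lon, +9·0.0416667° lat → SW at lon 65°, lat 77.375°.
Extended square 2, 7: +2·0.00833333° lon, +7·0.00416667° lat → SW at lon 65.0167°, lat 77.4042°.
Cell spans 0.00833333° lon × 0.00416667° lat.
west 65.01667, east 65.02500.

65.01667, 65.02500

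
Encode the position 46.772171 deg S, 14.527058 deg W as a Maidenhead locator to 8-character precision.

Add 180° to longitude and 90° to latitude: 165.47294, 43.22783.
Field: lon ⌊165.47294/20⌋ = 8 → I; lat ⌊43.22783/10⌋ = 4 → E.
Square: lon ⌊5.47294/2⌋ = 2; lat ⌊3.22783/1⌋ = 3.
Subsquare: lon ⌊1.47294/0.0833333⌋ = 17 → r; lat ⌊0.22783/0.0416667⌋ = 5 → f.
Extended square: lon ⌊0.05628/0.00833333⌋ = 6; lat ⌊0.01950/0.00416667⌋ = 4.

IE23rf64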